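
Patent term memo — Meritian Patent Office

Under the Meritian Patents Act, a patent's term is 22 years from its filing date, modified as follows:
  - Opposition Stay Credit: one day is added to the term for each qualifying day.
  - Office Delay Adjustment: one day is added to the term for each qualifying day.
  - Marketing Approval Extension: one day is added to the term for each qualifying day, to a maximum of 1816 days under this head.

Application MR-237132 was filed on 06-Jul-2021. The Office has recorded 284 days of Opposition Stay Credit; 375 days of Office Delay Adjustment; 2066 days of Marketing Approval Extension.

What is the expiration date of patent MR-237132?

Base term: filing date + 22 years → 6 July 2043.
Opposition Stay Credit: +284 days → 15 April 2044.
Office Delay Adjustment: +375 days → 25 April 2045.
Marketing Approval Extension: 2066 days claimed exceeds the 1816-day cap, so +1816 days → 15 April 2050.

2050-04-15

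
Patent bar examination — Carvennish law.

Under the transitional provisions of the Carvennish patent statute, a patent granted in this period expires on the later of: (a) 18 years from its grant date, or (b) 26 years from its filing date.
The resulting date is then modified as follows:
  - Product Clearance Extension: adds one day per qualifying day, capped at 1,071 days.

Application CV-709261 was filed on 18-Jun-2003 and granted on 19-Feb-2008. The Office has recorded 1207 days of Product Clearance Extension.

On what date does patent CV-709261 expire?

(a) grant + 18 years → 19 February 2026.
(b) filing + 26 years → 18 June 2029.
Later of the two: 18 June 2029.
Product Clearance Extension: 1207 days claimed exceeds the 1071-day cap, so +1071 days → 24 May 2032.

2032-05-24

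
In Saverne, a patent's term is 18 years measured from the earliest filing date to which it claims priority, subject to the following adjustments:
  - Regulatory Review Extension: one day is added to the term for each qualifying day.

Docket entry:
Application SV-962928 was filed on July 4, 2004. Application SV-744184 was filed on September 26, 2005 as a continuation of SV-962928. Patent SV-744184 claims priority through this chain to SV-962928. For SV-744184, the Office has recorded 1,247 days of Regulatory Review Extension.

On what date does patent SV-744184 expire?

Earliest priority filing: 4 July 2004.
Base term: 4 July 2004 + 18 years → 4 July 2022.
Regulatory Review Extension: +1247 days → 2 December 2025.

December 2, 2025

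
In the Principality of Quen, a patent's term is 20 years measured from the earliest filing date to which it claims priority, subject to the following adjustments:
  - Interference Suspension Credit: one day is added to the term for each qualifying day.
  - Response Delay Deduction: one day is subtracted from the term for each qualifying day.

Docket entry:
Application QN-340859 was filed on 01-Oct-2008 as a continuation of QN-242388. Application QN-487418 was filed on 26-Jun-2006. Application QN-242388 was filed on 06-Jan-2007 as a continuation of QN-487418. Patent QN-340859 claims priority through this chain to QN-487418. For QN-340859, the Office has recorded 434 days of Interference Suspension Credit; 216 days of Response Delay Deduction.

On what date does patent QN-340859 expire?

January 30, 2027

Earliest priority filing: 26 June 2006.
Base term: 26 June 2006 + 20 years → 26 June 2026.
Interference Suspension Credit: +434 days → 3 September 2027.
Response Delay Deduction: −216 days → 30 January 2027.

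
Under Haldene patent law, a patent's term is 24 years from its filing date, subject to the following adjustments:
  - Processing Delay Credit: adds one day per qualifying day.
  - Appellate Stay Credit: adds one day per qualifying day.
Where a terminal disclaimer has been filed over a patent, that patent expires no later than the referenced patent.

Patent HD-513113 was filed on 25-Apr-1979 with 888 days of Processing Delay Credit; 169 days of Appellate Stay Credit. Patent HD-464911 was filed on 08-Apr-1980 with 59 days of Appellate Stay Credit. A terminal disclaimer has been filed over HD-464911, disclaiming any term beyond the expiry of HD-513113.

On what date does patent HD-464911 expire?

Natural term of HD-464911:
  Base: filing + 24 years → 8 April 2004.
  Appellate Stay Credit: +59 days → 6 June 2004.
Expiry of referenced patent HD-513113:
  Base: filing + 24 years → 25 April 2003.
  Processing Delay Credit: +888 days → 29 September 2005.
  Appellate Stay Credit: +169 days → 17 March 2006.
Terminal disclaimer: HD-464911 expires on the earlier of 6 June 2004 and 17 March 2006.

June 6, 2004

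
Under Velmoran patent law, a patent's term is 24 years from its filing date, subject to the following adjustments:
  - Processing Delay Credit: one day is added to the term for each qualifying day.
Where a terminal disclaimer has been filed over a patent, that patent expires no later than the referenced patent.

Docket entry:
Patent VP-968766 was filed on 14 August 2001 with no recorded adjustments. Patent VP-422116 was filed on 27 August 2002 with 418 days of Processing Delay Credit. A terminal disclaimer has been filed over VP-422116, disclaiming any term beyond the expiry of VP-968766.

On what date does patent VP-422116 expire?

2025-08-14

Natural term of VP-422116:
  Base: filing + 24 years → 27 August 2026.
  Processing Delay Credit: +418 days → 19 October 2027.
Expiry of referenced patent VP-968766:
  Base: filing + 24 years → 14 August 2025.
Terminal disclaimer: VP-422116 expires on the earlier of 19 October 2027 and 14 August 2025.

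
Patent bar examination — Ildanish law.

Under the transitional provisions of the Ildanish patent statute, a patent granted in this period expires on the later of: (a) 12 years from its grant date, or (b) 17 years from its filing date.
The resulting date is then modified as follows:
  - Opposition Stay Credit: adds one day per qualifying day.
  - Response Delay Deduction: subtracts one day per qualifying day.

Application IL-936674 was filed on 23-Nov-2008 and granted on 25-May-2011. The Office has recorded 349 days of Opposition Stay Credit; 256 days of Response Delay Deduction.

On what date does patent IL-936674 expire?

(a) grant + 12 years → 25 May 2023.
(b) filing + 17 years → 23 November 2025.
Later of the two: 23 November 2025.
Opposition Stay Credit: +349 days → 7 November 2026.
Response Delay Deduction: −256 days → 24 February 2026.

February 24, 2026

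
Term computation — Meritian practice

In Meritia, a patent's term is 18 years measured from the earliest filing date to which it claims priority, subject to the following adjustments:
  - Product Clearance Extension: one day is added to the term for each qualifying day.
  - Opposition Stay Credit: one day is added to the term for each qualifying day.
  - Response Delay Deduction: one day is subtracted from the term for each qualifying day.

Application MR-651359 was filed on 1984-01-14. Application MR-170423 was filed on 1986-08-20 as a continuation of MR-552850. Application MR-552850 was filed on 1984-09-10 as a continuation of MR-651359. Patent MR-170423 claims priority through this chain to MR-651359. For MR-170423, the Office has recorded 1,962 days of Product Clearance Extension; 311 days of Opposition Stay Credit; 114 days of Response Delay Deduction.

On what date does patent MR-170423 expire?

Earliest priority filing: 14 January 1984.
Base term: 14 January 1984 + 18 years → 14 January 2002.
Product Clearance Extension: +1962 days → 30 May 2007.
Opposition Stay Credit: +311 days → 5 April 2008.
Response Delay Deduction: −114 days → 13 December 2007.

2007-12-13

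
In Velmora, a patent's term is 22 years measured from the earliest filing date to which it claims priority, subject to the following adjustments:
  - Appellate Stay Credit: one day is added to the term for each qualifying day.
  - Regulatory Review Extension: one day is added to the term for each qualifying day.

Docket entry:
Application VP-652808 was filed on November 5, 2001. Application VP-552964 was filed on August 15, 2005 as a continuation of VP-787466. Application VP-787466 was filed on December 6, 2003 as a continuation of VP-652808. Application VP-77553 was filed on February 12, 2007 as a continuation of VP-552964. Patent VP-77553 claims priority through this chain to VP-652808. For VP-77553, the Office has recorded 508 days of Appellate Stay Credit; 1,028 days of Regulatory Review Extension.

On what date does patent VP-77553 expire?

2028-01-19

Earliest priority filing: 5 November 2001.
Base term: 5 November 2001 + 22 years → 5 November 2023.
Appellate Stay Credit: +508 days → 27 March 2025.
Regulatory Review Extension: +1028 days → 19 January 2028.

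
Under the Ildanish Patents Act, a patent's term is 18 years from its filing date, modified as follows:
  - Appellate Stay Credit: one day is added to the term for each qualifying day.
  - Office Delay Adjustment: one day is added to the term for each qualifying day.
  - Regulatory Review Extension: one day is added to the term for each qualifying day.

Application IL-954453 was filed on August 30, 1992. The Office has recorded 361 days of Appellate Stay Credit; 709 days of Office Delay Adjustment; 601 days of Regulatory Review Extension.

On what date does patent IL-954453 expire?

Base term: filing date + 18 years → 30 August 2010.
Appellate Stay Credit: +361 days → 26 August 2011.
Office Delay Adjustment: +709 days → 4 August 2013.
Regulatory Review Extension: +601 days → 28 March 2015.

March 28, 2015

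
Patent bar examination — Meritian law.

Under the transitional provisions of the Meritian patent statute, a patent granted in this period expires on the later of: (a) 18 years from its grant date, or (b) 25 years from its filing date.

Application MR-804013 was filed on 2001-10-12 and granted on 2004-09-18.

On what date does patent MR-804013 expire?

2026-10-12

(a) grant + 18 years → 18 September 2022.
(b) filing + 25 years → 12 October 2026.
Later of the two: 12 October 2026.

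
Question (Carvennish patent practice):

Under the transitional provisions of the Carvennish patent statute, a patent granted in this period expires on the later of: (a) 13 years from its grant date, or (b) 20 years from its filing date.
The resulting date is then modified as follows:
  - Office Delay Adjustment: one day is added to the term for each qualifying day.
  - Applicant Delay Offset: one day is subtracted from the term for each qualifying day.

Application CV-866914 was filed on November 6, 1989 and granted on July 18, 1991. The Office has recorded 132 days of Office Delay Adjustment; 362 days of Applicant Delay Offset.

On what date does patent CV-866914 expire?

2009-03-21

(a) grant + 13 years → 18 July 2004.
(b) filing + 20 years → 6 November 2009.
Later of the two: 6 November 2009.
Office Delay Adjustment: +132 days → 18 March 2010.
Applicant Delay Offset: −362 days → 21 March 2009.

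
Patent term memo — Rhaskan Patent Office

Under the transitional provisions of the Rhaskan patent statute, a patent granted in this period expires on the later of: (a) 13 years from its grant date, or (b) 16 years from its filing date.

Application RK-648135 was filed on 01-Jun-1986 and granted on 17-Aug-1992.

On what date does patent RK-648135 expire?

(a) grant + 13 years → 17 August 2005.
(b) filing + 16 years → 1 June 2002.
Later of the two: 17 August 2005.

August 17, 2005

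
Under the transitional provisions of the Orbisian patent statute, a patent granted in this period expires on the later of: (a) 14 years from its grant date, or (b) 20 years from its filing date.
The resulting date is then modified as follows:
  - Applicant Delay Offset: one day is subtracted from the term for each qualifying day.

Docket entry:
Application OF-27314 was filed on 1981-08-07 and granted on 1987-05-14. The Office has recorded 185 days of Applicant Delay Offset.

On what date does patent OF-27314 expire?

February 3, 2001

(a) grant + 14 years → 14 May 2001.
(b) filing + 20 years → 7 August 2001.
Later of the two: 7 August 2001.
Applicant Delay Offset: −185 days → 3 February 2001.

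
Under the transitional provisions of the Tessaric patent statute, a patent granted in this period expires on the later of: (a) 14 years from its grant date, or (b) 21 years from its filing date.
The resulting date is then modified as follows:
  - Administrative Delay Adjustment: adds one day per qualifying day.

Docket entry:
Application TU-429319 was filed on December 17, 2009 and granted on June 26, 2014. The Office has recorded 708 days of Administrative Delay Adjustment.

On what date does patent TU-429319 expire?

November 24, 2032

(a) grant + 14 years → 26 June 2028.
(b) filing + 21 years → 17 December 2030.
Later of the two: 17 December 2030.
Administrative Delay Adjustment: +708 days → 24 November 2032.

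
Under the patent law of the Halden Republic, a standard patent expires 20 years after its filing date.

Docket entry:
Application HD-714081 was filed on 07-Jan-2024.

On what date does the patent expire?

Filing date + 20 years → 7 January 2044.

2044-01-07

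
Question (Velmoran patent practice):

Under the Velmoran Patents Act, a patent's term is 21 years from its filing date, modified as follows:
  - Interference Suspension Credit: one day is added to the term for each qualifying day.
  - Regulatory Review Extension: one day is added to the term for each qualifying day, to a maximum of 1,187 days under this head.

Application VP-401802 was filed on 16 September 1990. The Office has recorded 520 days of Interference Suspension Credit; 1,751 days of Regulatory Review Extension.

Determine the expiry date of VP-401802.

Base term: filing date + 21 years → 16 September 2011.
Interference Suspension Credit: +520 days → 17 February 2013.
Regulatory Review Extension: 1751 days claimed exceeds the 1187-day cap, so +1187 days → 19 May 2016.

May 19, 2016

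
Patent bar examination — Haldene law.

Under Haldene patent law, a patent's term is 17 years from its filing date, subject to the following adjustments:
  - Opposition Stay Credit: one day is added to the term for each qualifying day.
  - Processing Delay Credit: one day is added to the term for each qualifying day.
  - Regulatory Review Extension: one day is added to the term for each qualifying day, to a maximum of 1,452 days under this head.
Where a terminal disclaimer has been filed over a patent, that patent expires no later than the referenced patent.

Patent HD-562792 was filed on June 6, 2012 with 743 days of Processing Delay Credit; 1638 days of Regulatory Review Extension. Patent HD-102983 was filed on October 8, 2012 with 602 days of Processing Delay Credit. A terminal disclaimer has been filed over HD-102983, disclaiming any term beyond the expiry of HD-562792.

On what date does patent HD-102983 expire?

Natural term of HD-102983:
  Base: filing + 17 years → 8 October 2029.
  Processing Delay Credit: +602 days → 2 June 2031.
Expiry of referenced patent HD-562792:
  Base: filing + 17 years → 6 June 2029.
  Processing Delay Credit: +743 days → 19 June 2031.
  Regulatory Review Extension: 1638 days claimed exceeds the 1452-day cap, so +1452 days → 10 June 2035.
Terminal disclaimer: HD-102983 expires on the earlier of 2 June 2031 and 10 June 2035.

2031-06-02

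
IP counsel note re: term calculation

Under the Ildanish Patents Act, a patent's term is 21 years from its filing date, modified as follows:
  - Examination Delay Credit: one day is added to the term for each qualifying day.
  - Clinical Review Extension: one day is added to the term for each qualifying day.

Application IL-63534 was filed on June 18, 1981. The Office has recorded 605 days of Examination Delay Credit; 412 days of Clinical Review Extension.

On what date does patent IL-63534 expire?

2005-03-31

Base term: filing date + 21 years → 18 June 2002.
Examination Delay Credit: +605 days → 13 February 2004.
Clinical Review Extension: +412 days → 31 March 2005.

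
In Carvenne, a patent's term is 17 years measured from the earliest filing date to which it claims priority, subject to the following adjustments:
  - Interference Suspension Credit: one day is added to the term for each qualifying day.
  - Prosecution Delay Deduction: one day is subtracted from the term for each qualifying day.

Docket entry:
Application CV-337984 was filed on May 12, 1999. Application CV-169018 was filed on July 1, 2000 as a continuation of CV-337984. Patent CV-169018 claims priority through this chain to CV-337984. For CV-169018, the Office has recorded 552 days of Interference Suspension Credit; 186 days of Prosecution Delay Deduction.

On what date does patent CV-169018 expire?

Earliest priority filing: 12 May 1999.
Base term: 12 May 1999 + 17 years → 12 May 2016.
Interference Suspension Credit: +552 days → 15 November 2017.
Prosecution Delay Deduction: −186 days → 13 May 2017.

2017-05-13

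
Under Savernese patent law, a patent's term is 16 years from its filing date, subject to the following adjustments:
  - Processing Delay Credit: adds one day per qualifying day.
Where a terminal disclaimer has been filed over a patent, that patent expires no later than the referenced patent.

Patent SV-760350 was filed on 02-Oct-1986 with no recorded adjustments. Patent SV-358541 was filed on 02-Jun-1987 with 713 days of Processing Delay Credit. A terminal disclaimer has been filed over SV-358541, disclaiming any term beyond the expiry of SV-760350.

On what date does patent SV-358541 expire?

Natural term of SV-358541:
  Base: filing + 16 years → 2 June 2003.
  Processing Delay Credit: +713 days → 15 May 2005.
Expiry of referenced patent SV-760350:
  Base: filing + 16 years → 2 October 2002.
Terminal disclaimer: SV-358541 expires on the earlier of 15 May 2005 and 2 October 2002.

October 2, 2002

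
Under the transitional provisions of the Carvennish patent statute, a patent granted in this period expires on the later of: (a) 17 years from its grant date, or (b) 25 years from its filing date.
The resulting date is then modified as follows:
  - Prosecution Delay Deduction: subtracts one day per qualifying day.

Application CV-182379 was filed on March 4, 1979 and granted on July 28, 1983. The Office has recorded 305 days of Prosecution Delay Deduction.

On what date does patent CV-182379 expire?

May 4, 2003

(a) grant + 17 years → 28 July 2000.
(b) filing + 25 years → 4 March 2004.
Later of the two: 4 March 2004.
Prosecution Delay Deduction: −305 days → 4 May 2003.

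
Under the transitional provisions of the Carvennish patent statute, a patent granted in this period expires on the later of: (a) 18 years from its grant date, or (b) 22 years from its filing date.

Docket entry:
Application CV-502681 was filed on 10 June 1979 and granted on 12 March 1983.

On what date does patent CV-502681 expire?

2001-06-10

(a) grant + 18 years → 12 March 2001.
(b) filing + 22 years → 10 June 2001.
Later of the two: 10 June 2001.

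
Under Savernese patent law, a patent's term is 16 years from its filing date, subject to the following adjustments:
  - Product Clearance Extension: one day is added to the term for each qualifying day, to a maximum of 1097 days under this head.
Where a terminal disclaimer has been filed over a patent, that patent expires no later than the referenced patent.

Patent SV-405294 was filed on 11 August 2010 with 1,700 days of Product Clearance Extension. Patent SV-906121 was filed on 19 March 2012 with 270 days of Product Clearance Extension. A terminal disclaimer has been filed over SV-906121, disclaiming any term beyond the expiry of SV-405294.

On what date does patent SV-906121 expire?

2028-12-14

Natural term of SV-906121:
  Base: filing + 16 years → 19 March 2028.
  Product Clearance Extension: 270 days (within the 1097-day cap) → +270 days → 14 December 2028.
Expiry of referenced patent SV-405294:
  Base: filing + 16 years → 11 August 2026.
  Product Clearance Extension: 1700 days claimed exceeds the 1097-day cap, so +1097 days → 12 August 2029.
Terminal disclaimer: SV-906121 expires on the earlier of 14 December 2028 and 12 August 2029.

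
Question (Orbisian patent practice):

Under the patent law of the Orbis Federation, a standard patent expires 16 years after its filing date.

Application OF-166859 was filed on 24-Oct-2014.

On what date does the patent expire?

Filing date + 16 years → 24 October 2030.

2030-10-24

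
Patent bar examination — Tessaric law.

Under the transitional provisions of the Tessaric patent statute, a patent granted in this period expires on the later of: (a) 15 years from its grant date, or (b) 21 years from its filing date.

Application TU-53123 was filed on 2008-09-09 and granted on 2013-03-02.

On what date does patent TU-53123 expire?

(a) grant + 15 years → 2 March 2028.
(b) filing + 21 years → 9 September 2029.
Later of the two: 9 September 2029.

September 9, 2029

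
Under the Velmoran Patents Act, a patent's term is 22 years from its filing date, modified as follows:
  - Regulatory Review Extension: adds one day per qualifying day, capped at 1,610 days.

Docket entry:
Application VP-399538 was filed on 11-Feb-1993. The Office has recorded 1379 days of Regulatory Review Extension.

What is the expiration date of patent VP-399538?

November 21, 2018

Base term: filing date + 22 years → 11 February 2015.
Regulatory Review Extension: 1379 days (within the 1610-day cap) → +1379 days → 21 November 2018.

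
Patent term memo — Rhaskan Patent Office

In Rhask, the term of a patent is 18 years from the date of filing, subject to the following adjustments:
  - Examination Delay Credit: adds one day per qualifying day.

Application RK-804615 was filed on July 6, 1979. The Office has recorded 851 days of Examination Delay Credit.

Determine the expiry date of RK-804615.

Base term: filing date + 18 years → 6 July 1997.
Examination Delay Credit: +851 days → 4 November 1999.

1999-11-04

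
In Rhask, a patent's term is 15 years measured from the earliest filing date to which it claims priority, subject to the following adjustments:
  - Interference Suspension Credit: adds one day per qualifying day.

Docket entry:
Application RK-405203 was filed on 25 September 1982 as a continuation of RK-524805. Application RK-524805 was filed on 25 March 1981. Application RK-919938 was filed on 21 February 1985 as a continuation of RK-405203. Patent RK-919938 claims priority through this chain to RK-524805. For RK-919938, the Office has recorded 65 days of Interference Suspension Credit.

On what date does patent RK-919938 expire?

Earliest priority filing: 25 March 1981.
Base term: 25 March 1981 + 15 years → 25 March 1996.
Interference Suspension Credit: +65 days → 29 May 1996.

1996-05-29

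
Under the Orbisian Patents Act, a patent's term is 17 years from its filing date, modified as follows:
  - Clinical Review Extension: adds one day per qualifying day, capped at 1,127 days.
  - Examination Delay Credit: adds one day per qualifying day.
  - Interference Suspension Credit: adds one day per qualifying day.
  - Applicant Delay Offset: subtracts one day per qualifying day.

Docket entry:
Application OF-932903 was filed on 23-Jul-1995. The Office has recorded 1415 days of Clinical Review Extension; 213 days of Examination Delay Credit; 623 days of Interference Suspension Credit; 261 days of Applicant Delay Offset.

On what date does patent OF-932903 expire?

2017-03-21

Base term: filing date + 17 years → 23 July 2012.
Clinical Review Extension: 1415 days claimed exceeds the 1127-day cap, so +1127 days → 24 August 2015.
Examination Delay Credit: +213 days → 24 March 2016.
Interference Suspension Credit: +623 days → 7 December 2017.
Applicant Delay Offset: −261 days → 21 March 2017.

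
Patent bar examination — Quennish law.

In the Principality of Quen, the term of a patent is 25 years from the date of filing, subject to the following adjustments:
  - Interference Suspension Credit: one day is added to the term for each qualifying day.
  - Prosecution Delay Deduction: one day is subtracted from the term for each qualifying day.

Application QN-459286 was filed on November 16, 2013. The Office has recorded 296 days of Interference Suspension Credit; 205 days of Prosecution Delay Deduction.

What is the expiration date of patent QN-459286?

Base term: filing date + 25 years → 16 November 2038.
Interference Suspension Credit: +296 days → 8 September 2039.
Prosecution Delay Deduction: −205 days → 15 February 2039.

2039-02-15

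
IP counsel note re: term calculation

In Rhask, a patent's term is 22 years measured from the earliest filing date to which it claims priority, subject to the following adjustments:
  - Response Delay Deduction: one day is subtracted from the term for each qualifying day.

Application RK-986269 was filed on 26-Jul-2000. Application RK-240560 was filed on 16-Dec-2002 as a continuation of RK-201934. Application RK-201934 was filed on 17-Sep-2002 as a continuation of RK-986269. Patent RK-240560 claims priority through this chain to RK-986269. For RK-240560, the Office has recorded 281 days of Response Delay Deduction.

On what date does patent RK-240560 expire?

October 18, 2021

Earliest priority filing: 26 July 2000.
Base term: 26 July 2000 + 22 years → 26 July 2022.
Response Delay Deduction: −281 days → 18 October 2021.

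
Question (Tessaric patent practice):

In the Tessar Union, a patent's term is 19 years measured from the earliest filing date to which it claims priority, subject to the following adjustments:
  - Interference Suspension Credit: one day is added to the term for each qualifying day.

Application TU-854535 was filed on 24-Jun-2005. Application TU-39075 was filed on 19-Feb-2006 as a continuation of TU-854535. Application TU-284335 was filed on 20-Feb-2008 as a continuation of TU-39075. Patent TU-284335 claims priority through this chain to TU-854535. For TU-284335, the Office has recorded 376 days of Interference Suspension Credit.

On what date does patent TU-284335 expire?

Earliest priority filing: 24 June 2005.
Base term: 24 June 2005 + 19 years → 24 June 2024.
Interference Suspension Credit: +376 days → 5 July 2025.

July 5, 2025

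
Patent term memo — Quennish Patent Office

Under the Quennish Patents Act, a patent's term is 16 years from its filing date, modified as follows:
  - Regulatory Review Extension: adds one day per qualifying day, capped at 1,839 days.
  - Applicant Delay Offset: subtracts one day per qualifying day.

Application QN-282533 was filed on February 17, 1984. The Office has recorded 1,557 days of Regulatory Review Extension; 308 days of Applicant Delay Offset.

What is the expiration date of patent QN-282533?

2003-07-20

Base term: filing date + 16 years → 17 February 2000.
Regulatory Review Extension: 1557 days (within the 1839-day cap) → +1557 days → 23 May 2004.
Applicant Delay Offset: −308 days → 20 July 2003.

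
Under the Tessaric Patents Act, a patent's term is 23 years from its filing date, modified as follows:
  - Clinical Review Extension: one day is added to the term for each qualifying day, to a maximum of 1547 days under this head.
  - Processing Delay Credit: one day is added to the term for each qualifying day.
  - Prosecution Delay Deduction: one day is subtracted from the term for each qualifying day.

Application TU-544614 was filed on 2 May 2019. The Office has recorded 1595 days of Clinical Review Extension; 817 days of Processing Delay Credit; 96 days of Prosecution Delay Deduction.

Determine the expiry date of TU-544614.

2048-07-17

Base term: filing date + 23 years → 2 May 2042.
Clinical Review Extension: 1595 days claimed exceeds the 1547-day cap, so +1547 days → 27 July 2046.
Processing Delay Credit: +817 days → 21 October 2048.
Prosecution Delay Deduction: −96 days → 17 July 2048.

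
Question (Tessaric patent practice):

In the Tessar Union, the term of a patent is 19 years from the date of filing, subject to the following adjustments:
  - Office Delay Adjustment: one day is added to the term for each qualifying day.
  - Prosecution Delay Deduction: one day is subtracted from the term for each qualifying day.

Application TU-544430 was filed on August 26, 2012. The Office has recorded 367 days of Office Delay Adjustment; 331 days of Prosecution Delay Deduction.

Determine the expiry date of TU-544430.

Base term: filing date + 19 years → 26 August 2031.
Office Delay Adjustment: +367 days → 27 August 2032.
Prosecution Delay Deduction: −331 days → 1 October 2031.

2031-10-01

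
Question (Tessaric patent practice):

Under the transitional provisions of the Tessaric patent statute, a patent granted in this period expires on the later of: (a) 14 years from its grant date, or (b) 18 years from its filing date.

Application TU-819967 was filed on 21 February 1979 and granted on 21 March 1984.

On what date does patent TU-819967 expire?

1998-03-21

(a) grant + 14 years → 21 March 1998.
(b) filing + 18 years → 21 February 1997.
Later of the two: 21 March 1998.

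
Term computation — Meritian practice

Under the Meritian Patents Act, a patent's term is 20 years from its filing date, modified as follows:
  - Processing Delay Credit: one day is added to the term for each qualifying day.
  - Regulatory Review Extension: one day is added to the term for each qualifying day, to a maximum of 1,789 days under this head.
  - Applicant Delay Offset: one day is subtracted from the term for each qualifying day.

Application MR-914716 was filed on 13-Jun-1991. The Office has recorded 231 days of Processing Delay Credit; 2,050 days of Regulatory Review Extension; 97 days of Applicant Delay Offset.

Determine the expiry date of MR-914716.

2016-09-17

Base term: filing date + 20 years → 13 June 2011.
Processing Delay Credit: +231 days → 30 January 2012.
Regulatory Review Extension: 2050 days claimed exceeds the 1789-day cap, so +1789 days → 23 December 2016.
Applicant Delay Offset: −97 days → 17 September 2016.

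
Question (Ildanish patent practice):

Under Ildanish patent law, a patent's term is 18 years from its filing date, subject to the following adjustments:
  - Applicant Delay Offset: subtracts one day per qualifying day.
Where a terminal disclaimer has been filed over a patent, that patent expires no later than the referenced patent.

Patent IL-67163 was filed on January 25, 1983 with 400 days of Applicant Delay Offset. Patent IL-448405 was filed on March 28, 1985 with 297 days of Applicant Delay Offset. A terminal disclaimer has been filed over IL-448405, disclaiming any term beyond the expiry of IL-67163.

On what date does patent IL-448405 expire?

December 22, 1999

Natural term of IL-448405:
  Base: filing + 18 years → 28 March 2003.
  Applicant Delay Offset: −297 days → 4 June 2002.
Expiry of referenced patent IL-67163:
  Base: filing + 18 years → 25 January 2001.
  Applicant Delay Offset: −400 days → 22 December 1999.
Terminal disclaimer: IL-448405 expires on the earlier of 4 June 2002 and 22 December 1999.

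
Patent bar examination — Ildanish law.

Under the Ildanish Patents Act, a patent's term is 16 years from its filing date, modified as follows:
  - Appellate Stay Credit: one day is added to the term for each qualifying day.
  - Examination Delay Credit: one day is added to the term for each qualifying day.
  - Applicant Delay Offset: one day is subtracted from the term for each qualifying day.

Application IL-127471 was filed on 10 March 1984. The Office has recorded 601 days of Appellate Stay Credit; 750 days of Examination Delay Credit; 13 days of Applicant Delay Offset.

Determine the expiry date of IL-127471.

Base term: filing date + 16 years → 10 March 2000.
Appellate Stay Credit: +601 days → 1 November 2001.
Examination Delay Credit: +750 days → 21 November 2003.
Applicant Delay Offset: −13 days → 8 November 2003.

2003-11-08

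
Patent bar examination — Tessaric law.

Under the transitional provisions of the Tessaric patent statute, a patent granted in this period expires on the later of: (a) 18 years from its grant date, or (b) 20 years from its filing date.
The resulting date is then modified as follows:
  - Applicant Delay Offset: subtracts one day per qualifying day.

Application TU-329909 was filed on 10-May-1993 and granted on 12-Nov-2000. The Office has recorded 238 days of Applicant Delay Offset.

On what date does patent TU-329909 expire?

(a) grant + 18 years → 12 November 2018.
(b) filing + 20 years → 10 May 2013.
Later of the two: 12 November 2018.
Applicant Delay Offset: −238 days → 19 March 2018.

March 19, 2018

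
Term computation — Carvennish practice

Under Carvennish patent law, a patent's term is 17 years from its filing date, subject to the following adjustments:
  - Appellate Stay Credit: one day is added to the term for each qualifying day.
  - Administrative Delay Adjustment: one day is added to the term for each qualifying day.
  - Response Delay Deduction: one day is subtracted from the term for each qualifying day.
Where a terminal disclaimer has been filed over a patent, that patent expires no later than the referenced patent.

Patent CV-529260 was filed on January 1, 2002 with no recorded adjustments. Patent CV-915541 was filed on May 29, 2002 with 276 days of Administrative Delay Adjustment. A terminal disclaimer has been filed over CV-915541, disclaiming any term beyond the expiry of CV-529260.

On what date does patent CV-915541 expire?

2019-01-01

Natural term of CV-915541:
  Base: filing + 17 years → 29 May 2019.
  Administrative Delay Adjustment: +276 days → 29 February 2020.
Expiry of referenced patent CV-529260:
  Base: filing + 17 years → 1 January 2019.
Terminal disclaimer: CV-915541 expires on the earlier of 29 February 2020 and 1 January 2019.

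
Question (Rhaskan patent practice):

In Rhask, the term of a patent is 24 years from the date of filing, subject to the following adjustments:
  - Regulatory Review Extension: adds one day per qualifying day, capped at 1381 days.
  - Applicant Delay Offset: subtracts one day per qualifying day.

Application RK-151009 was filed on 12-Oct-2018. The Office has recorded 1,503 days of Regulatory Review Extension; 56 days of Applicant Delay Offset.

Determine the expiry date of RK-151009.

2046-05-29

Base term: filing date + 24 years → 12 October 2042.
Regulatory Review Extension: 1503 days claimed exceeds the 1381-day cap, so +1381 days → 24 July 2046.
Applicant Delay Offset: −56 days → 29 May 2046.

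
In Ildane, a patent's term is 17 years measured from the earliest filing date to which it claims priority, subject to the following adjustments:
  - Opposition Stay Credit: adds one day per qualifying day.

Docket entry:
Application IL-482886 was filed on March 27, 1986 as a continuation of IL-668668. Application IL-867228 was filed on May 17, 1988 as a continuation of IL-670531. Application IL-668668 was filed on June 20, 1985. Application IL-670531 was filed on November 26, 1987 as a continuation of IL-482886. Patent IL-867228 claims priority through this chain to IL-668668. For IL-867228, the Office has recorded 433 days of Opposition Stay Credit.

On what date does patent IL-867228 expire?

2003-08-27

Earliest priority filing: 20 June 1985.
Base term: 20 June 1985 + 17 years → 20 June 2002.
Opposition Stay Credit: +433 days → 27 August 2003.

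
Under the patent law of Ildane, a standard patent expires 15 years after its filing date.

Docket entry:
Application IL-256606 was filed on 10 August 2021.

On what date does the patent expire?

Filing date + 15 years → 10 August 2036.

August 10, 2036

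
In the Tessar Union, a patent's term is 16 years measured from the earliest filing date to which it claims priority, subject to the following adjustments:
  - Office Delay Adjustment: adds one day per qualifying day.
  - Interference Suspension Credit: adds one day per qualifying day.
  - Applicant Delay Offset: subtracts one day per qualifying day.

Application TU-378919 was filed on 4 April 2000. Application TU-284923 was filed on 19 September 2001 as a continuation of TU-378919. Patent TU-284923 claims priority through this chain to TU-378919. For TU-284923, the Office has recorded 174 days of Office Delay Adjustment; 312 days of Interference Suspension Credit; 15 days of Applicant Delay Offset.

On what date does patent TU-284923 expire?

Earliest priority filing: 4 April 2000.
Base term: 4 April 2000 + 16 years → 4 April 2016.
Office Delay Adjustment: +174 days → 25 September 2016.
Interference Suspension Credit: +312 days → 3 August 2017.
Applicant Delay Offset: −15 days → 19 July 2017.

2017-07-19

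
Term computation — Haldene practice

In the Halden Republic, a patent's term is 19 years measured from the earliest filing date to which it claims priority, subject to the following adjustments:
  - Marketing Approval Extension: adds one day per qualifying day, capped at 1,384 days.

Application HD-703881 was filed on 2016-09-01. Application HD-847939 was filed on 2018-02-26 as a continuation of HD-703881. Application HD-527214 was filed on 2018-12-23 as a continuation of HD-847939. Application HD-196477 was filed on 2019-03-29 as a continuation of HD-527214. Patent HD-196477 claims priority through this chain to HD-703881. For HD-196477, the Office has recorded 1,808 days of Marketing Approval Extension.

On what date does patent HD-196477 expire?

Earliest priority filing: 1 September 2016.
Base term: 1 September 2016 + 19 years → 1 September 2035.
Marketing Approval Extension: 1808 days claimed exceeds the 1384-day cap, so +1384 days → 16 June 2039.

2039-06-16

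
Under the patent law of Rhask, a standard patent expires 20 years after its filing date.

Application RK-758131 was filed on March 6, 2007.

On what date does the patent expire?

March 6, 2027

Filing date + 20 years → 6 March 2027.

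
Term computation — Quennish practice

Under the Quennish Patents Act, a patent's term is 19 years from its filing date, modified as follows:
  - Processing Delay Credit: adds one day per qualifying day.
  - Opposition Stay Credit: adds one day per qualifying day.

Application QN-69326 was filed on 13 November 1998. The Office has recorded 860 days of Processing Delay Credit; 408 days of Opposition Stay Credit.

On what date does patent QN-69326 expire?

Base term: filing date + 19 years → 13 November 2017.
Processing Delay Credit: +860 days → 22 March 2020.
Opposition Stay Credit: +408 days → 4 May 2021.

2021-05-04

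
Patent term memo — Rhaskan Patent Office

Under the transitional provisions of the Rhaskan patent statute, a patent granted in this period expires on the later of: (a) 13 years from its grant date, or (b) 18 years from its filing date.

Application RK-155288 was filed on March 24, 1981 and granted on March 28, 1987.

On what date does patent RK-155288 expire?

(a) grant + 13 years → 28 March 2000.
(b) filing + 18 years → 24 March 1999.
Later of the two: 28 March 2000.

2000-03-28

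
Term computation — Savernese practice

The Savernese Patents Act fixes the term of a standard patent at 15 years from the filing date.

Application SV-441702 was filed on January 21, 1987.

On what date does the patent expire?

Filing date + 15 years → 21 January 2002.

January 21, 2002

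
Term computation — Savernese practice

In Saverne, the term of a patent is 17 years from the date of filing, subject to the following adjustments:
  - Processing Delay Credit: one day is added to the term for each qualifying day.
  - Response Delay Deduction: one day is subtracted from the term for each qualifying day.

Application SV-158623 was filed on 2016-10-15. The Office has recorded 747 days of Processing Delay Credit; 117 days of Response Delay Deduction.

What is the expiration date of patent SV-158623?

Base term: filing date + 17 years → 15 October 2033.
Processing Delay Credit: +747 days → 1 November 2035.
Response Delay Deduction: −117 days → 7 July 2035.

2035-07-07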